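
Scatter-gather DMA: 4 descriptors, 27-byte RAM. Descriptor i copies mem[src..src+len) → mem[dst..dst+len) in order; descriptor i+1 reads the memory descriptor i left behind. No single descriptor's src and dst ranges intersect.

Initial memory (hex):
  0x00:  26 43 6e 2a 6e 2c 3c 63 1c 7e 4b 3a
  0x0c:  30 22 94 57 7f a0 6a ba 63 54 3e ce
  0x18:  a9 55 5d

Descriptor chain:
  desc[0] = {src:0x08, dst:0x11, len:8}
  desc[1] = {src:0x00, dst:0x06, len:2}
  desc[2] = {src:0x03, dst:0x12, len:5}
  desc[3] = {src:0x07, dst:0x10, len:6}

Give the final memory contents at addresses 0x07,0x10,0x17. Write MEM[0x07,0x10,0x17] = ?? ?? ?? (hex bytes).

MEM[0x07,0x10,0x17] = 43 43 94

[0] 0x08->0x11 len=8 : 1c 7e 4b 3a 30 22 94 57
[1] 0x00->0x06 len=2 : 26 43
[2] 0x03->0x12 len=5 : 2a 6e 2c 26 43
[3] 0x07->0x10 len=6 : 43 1c 7e 4b 3a 30
query mem[0x07]=0x43, mem[0x10]=0x43, mem[0x17]=0x94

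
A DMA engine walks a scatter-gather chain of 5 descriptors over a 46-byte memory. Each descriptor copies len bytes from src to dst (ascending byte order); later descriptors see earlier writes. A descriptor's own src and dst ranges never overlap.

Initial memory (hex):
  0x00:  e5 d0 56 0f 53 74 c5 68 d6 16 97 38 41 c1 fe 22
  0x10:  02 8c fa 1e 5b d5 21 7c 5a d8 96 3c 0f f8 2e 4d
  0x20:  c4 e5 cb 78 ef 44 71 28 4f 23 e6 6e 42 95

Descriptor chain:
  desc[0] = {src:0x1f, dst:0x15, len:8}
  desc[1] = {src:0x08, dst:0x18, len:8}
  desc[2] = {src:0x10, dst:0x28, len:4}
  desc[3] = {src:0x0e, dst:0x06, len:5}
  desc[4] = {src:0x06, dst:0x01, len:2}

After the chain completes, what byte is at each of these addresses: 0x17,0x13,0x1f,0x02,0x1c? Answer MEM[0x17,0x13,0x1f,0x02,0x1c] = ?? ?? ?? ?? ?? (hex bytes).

  after D0: wrote 8B at 0x15 = 4dc4e5cb78ef4471
  after D1: wrote 8B at 0x18 = d616973841c1fe22
  after D2: wrote 4B at 0x28 = 028cfa1e
  after D3: wrote 5B at 0x06 = fe22028cfa
  after D4: wrote 2B at 0x01 = fe22
query mem[0x17]=0xe5, mem[0x13]=0x1e, mem[0x1f]=0x22, mem[0x02]=0x22, mem[0x1c]=0x41

MEM[0x17,0x13,0x1f,0x02,0x1c] = e5 1e 22 22 41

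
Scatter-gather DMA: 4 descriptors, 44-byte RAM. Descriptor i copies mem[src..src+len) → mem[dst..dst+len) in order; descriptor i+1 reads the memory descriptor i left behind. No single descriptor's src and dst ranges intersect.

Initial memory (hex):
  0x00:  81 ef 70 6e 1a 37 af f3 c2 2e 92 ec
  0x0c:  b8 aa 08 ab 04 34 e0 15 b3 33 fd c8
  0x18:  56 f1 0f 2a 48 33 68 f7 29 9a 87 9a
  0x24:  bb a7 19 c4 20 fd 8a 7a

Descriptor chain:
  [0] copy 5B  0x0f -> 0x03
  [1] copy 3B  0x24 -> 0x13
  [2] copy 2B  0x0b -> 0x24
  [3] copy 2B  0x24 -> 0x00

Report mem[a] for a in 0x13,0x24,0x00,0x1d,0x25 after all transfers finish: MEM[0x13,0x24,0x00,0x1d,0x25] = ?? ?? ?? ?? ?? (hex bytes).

  after D0: wrote 5B at 0x03 = ab0434e015
  after D1: wrote 3B at 0x13 = bba719
  after D2: wrote 2B at 0x24 = ecb8
  after D3: wrote 2B at 0x00 = ecb8
query mem[0x13]=0xbb, mem[0x24]=0xec, mem[0x00]=0xec, mem[0x1d]=0x33, mem[0x25]=0xb8

MEM[0x13,0x24,0x00,0x1d,0x25] = bb ec ec 33 b8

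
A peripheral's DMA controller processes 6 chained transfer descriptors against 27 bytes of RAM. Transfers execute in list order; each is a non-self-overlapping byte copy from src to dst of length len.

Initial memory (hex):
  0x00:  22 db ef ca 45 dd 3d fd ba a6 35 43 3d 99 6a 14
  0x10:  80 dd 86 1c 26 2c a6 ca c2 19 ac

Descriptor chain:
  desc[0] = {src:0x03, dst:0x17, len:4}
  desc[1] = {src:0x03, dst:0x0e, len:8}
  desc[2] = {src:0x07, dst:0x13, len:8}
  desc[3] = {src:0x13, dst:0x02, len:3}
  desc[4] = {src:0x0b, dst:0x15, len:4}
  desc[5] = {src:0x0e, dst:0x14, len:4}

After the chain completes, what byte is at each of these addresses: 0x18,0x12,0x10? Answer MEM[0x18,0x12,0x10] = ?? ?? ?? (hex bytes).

  after D0: wrote 4B at 0x17 = ca45dd3d
  after D1: wrote 8B at 0x0e = ca45dd3dfdbaa635
  after D2: wrote 8B at 0x13 = fdbaa635433d99ca
  after D3: wrote 3B at 0x02 = fdbaa6
  after D4: wrote 4B at 0x15 = 433d99ca
  after D5: wrote 4B at 0x14 = ca45dd3d
query mem[0x18]=0xca, mem[0x12]=0xfd, mem[0x10]=0xdd

MEM[0x18,0x12,0x10] = ca fd dd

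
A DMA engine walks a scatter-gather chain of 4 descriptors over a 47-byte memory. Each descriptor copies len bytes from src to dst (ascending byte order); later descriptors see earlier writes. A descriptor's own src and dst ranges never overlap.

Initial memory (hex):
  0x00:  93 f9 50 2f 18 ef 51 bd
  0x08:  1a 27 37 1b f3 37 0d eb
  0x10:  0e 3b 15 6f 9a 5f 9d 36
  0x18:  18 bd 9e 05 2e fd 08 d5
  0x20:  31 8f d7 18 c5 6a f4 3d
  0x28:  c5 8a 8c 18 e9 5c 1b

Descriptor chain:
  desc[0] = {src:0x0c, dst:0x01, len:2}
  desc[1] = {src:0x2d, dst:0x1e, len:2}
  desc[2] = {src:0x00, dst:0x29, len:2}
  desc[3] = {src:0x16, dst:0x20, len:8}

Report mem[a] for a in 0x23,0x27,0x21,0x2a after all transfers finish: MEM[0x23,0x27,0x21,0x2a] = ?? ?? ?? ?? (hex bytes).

[0] 0x0c->0x01 len=2 : f3 37
[1] 0x2d->0x1e len=2 : 5c 1b
[2] 0x00->0x29 len=2 : 93 f3
[3] 0x16->0x20 len=8 : 9d 36 18 bd 9e 05 2e fd
query mem[0x23]=0xbd, mem[0x27]=0xfd, mem[0x21]=0x36, mem[0x2a]=0xf3

MEM[0x23,0x27,0x21,0x2a] = bd fd 36 f3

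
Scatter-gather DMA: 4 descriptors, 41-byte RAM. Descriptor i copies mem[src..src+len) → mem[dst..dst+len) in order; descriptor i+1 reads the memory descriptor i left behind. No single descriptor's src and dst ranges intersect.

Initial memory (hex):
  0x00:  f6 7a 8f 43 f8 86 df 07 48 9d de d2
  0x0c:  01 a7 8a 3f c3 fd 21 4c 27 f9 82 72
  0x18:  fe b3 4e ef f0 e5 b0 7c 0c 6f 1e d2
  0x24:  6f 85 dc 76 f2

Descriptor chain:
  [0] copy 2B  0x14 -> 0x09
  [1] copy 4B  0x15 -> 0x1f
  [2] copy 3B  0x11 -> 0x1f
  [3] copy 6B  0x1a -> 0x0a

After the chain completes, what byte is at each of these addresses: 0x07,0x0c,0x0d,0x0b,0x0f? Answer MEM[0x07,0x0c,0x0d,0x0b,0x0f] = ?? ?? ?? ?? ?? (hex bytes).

[0] 0x14->0x09 len=2 : 27 f9
[1] 0x15->0x1f len=4 : f9 82 72 fe
[2] 0x11->0x1f len=3 : fd 21 4c
[3] 0x1a->0x0a len=6 : 4e ef f0 e5 b0 fd
query mem[0x07]=0x07, mem[0x0c]=0xf0, mem[0x0d]=0xe5, mem[0x0b]=0xef, mem[0x0f]=0xfd

MEM[0x07,0x0c,0x0d,0x0b,0x0f] = 07 f0 e5 ef fd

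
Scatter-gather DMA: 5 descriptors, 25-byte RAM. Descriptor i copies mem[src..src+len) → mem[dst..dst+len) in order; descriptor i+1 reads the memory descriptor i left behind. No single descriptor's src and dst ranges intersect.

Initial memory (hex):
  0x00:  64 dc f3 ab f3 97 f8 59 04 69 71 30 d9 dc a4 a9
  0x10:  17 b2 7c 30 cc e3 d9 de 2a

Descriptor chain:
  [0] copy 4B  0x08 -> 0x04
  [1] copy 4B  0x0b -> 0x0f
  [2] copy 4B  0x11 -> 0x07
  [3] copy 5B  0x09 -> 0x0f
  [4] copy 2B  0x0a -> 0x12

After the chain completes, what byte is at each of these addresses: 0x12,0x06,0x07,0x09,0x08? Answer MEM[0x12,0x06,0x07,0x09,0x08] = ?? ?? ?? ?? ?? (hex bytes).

MEM[0x12,0x06,0x07,0x09,0x08] = cc 71 dc 30 a4

D0: mem[0x04..0x07] <- [04 69 71 30]
D1: mem[0x0f..0x12] <- [30 d9 dc a4]
D2: mem[0x07..0x0a] <- [dc a4 30 cc]
D3: mem[0x0f..0x13] <- [30 cc 30 d9 dc]
D4: mem[0x12..0x13] <- [cc 30]
query mem[0x12]=0xcc, mem[0x06]=0x71, mem[0x07]=0xdc, mem[0x09]=0x30, mem[0x08]=0xa4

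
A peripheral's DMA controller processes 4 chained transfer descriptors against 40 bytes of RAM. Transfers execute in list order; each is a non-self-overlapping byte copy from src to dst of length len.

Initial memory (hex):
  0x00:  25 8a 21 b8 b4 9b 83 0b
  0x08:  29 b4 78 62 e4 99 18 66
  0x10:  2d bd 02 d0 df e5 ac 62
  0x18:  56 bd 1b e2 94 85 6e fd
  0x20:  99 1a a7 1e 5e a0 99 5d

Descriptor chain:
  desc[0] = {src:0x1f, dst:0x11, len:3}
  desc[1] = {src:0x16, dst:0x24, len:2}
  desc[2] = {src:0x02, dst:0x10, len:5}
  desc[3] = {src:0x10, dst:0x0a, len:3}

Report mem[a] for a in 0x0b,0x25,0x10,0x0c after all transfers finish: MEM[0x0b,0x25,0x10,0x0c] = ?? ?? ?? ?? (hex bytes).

#0 dst[0x11+3] := {0xfd,0x99,0x1a}
#1 dst[0x24+2] := {0xac,0x62}
#2 dst[0x10+5] := {0x21,0xb8,0xb4,0x9b,0x83}
#3 dst[0x0a+3] := {0x21,0xb8,0xb4}
query mem[0x0b]=0xb8, mem[0x25]=0x62, mem[0x10]=0x21, mem[0x0c]=0xb4

MEM[0x0b,0x25,0x10,0x0c] = b8 62 21 b4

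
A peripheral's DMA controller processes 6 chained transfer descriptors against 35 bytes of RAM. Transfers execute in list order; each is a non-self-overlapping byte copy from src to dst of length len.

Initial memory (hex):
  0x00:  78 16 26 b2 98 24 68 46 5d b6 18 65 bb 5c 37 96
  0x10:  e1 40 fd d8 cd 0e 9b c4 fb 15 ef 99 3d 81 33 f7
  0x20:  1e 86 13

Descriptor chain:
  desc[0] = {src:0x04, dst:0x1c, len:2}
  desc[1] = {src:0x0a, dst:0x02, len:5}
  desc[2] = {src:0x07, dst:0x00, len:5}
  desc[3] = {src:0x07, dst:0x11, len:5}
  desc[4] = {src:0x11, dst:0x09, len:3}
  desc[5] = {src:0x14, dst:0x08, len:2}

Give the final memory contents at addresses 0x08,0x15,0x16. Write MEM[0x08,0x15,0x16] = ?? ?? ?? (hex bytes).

MEM[0x08,0x15,0x16] = 18 65 9b

D0: mem[0x1c..0x1d] <- [98 24]
D1: mem[0x02..0x06] <- [18 65 bb 5c 37]
D2: mem[0x00..0x04] <- [46 5d b6 18 65]
D3: mem[0x11..0x15] <- [46 5d b6 18 65]
D4: mem[0x09..0x0b] <- [46 5d b6]
D5: mem[0x08..0x09] <- [18 65]
query mem[0x08]=0x18, mem[0x15]=0x65, mem[0x16]=0x9b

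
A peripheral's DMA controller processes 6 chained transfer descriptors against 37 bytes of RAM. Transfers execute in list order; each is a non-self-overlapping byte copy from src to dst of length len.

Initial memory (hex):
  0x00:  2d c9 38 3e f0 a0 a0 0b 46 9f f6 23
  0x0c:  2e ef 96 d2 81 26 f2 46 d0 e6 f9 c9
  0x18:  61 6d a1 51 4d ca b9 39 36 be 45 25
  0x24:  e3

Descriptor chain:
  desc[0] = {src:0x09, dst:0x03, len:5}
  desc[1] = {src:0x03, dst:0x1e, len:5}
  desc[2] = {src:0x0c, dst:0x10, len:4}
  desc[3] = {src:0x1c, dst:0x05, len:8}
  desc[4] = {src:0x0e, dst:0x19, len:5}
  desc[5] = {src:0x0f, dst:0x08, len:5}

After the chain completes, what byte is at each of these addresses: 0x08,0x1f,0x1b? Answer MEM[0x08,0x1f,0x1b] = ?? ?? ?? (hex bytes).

MEM[0x08,0x1f,0x1b] = d2 f6 2e

D0: mem[0x03..0x07] <- [9f f6 23 2e ef]
D1: mem[0x1e..0x22] <- [9f f6 23 2e ef]
D2: mem[0x10..0x13] <- [2e ef 96 d2]
D3: mem[0x05..0x0c] <- [4d ca 9f f6 23 2e ef 25]
D4: mem[0x19..0x1d] <- [96 d2 2e ef 96]
D5: mem[0x08..0x0c] <- [d2 2e ef 96 d2]
query mem[0x08]=0xd2, mem[0x1f]=0xf6, mem[0x1b]=0x2e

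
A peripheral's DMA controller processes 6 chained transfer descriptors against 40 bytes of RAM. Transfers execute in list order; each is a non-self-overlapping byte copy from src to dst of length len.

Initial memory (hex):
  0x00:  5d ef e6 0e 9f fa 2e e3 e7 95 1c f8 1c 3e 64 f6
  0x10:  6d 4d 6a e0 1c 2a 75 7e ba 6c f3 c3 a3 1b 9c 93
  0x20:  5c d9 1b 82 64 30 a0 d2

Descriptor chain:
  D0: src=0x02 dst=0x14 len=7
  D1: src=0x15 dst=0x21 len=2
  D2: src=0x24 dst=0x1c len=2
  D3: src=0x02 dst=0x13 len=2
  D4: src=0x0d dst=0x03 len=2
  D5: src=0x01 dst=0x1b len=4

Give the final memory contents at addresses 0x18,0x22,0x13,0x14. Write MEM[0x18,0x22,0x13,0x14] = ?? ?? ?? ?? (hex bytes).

MEM[0x18,0x22,0x13,0x14] = 2e 9f e6 0e

  after D0: wrote 7B at 0x14 = e60e9ffa2ee3e7
  after D1: wrote 2B at 0x21 = 0e9f
  after D2: wrote 2B at 0x1c = 6430
  after D3: wrote 2B at 0x13 = e60e
  after D4: wrote 2B at 0x03 = 3e64
  after D5: wrote 4B at 0x1b = efe63e64
query mem[0x18]=0x2e, mem[0x22]=0x9f, mem[0x13]=0xe6, mem[0x14]=0x0e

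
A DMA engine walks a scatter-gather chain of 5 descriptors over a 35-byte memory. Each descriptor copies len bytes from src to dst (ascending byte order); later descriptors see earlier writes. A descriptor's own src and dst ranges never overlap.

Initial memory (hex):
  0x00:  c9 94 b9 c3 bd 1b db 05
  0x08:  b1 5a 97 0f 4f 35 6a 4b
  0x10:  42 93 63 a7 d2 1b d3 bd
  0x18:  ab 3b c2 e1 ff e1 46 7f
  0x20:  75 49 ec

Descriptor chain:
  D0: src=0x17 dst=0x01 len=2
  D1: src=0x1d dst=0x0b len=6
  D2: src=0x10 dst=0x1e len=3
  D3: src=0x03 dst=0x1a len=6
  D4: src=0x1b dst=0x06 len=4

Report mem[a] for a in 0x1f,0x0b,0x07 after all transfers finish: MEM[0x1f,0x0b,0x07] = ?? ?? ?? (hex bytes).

MEM[0x1f,0x0b,0x07] = b1 e1 1b

[0] 0x17->0x01 len=2 : bd ab
[1] 0x1d->0x0b len=6 : e1 46 7f 75 49 ec
[2] 0x10->0x1e len=3 : ec 93 63
[3] 0x03->0x1a len=6 : c3 bd 1b db 05 b1
[4] 0x1b->0x06 len=4 : bd 1b db 05
query mem[0x1f]=0xb1, mem[0x0b]=0xe1, mem[0x07]=0x1b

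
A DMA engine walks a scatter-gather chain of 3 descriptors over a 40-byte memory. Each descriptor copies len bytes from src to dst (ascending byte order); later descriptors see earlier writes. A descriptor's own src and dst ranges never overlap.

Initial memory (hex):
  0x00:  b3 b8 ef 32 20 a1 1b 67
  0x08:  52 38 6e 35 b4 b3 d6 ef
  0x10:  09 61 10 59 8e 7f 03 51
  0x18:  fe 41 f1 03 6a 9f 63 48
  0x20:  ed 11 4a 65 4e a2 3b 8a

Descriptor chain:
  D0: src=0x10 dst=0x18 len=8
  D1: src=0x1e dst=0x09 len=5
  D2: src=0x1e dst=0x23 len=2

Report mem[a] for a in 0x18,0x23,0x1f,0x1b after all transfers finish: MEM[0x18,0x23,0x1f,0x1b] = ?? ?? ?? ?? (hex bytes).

#0 dst[0x18+8] := {0x09,0x61,0x10,0x59,0x8e,0x7f,0x03,0x51}
#1 dst[0x09+5] := {0x03,0x51,0xed,0x11,0x4a}
#2 dst[0x23+2] := {0x03,0x51}
query mem[0x18]=0x09, mem[0x23]=0x03, mem[0x1f]=0x51, mem[0x1b]=0x59

MEM[0x18,0x23,0x1f,0x1b] = 09 03 51 59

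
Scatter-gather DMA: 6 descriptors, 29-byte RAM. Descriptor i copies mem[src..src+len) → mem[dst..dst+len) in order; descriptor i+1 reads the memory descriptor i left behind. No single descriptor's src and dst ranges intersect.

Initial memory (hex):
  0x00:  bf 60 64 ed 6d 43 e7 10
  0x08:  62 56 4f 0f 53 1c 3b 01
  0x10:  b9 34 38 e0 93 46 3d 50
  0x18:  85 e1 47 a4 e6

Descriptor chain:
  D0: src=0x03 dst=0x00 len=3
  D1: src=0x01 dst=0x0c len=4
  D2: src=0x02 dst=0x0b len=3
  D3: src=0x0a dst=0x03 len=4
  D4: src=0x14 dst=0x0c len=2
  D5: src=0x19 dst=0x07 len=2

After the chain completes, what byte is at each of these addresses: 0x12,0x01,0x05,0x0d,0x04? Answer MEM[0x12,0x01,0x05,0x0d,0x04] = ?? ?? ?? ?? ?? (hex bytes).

MEM[0x12,0x01,0x05,0x0d,0x04] = 38 6d ed 46 43

#0 dst[0x00+3] := {0xed,0x6d,0x43}
#1 dst[0x0c+4] := {0x6d,0x43,0xed,0x6d}
#2 dst[0x0b+3] := {0x43,0xed,0x6d}
#3 dst[0x03+4] := {0x4f,0x43,0xed,0x6d}
#4 dst[0x0c+2] := {0x93,0x46}
#5 dst[0x07+2] := {0xe1,0x47}
query mem[0x12]=0x38, mem[0x01]=0x6d, mem[0x05]=0xed, mem[0x0d]=0x46, mem[0x04]=0x43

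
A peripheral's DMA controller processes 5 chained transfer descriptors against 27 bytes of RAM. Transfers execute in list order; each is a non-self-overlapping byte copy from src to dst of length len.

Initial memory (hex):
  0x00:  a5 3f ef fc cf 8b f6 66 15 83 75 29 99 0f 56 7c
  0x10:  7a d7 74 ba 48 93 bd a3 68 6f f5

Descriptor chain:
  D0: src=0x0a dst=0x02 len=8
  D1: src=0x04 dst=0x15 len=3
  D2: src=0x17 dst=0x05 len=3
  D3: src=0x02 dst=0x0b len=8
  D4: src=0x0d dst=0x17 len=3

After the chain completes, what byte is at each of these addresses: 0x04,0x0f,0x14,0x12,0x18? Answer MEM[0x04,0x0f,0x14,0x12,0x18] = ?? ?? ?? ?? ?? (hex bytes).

D0: mem[0x02..0x09] <- [75 29 99 0f 56 7c 7a d7]
D1: mem[0x15..0x17] <- [99 0f 56]
D2: mem[0x05..0x07] <- [56 68 6f]
D3: mem[0x0b..0x12] <- [75 29 99 56 68 6f 7a d7]
D4: mem[0x17..0x19] <- [99 56 68]
query mem[0x04]=0x99, mem[0x0f]=0x68, mem[0x14]=0x48, mem[0x12]=0xd7, mem[0x18]=0x56

MEM[0x04,0x0f,0x14,0x12,0x18] = 99 68 48 d7 56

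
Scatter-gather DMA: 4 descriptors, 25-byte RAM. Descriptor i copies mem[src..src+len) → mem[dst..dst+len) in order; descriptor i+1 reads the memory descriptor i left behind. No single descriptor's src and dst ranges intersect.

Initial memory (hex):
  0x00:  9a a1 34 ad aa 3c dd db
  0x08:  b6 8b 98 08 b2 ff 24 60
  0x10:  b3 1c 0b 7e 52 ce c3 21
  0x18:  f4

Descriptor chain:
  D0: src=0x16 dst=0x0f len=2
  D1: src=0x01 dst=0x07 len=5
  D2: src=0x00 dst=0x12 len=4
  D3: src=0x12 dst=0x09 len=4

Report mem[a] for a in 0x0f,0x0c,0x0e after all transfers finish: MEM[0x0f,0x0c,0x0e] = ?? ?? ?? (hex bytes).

MEM[0x0f,0x0c,0x0e] = c3 ad 24

D0: mem[0x0f..0x10] <- [c3 21]
D1: mem[0x07..0x0b] <- [a1 34 ad aa 3c]
D2: mem[0x12..0x15] <- [9a a1 34 ad]
D3: mem[0x09..0x0c] <- [9a a1 34 ad]
query mem[0x0f]=0xc3, mem[0x0c]=0xad, mem[0x0e]=0x24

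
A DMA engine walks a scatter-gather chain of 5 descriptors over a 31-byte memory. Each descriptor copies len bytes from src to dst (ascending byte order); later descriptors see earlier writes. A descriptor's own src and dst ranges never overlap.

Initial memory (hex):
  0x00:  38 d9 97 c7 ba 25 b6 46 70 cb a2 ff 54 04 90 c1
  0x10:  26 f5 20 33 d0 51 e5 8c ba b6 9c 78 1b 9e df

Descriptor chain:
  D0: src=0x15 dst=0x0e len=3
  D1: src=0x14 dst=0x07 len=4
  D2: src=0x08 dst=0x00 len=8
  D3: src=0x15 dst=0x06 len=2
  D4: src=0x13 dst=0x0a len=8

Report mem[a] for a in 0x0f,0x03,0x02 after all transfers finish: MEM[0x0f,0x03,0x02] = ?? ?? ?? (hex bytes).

MEM[0x0f,0x03,0x02] = ba ff 8c

  after D0: wrote 3B at 0x0e = 51e58c
  after D1: wrote 4B at 0x07 = d051e58c
  after D2: wrote 8B at 0x00 = 51e58cff540451e5
  after D3: wrote 2B at 0x06 = 51e5
  after D4: wrote 8B at 0x0a = 33d051e58cbab69c
query mem[0x0f]=0xba, mem[0x03]=0xff, mem[0x02]=0x8c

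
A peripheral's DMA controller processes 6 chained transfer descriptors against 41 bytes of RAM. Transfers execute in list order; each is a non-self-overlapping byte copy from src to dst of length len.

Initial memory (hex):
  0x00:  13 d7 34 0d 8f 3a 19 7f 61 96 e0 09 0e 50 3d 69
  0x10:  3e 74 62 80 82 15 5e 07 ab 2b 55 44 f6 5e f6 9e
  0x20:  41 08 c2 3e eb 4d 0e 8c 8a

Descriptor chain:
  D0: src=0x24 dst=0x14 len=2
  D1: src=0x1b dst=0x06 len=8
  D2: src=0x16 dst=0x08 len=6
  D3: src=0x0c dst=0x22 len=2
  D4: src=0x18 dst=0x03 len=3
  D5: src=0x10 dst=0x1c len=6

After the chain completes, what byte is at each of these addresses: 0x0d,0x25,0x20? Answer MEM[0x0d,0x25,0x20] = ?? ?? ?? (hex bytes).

[0] 0x24->0x14 len=2 : eb 4d
[1] 0x1b->0x06 len=8 : 44 f6 5e f6 9e 41 08 c2
[2] 0x16->0x08 len=6 : 5e 07 ab 2b 55 44
[3] 0x0c->0x22 len=2 : 55 44
[4] 0x18->0x03 len=3 : ab 2b 55
[5] 0x10->0x1c len=6 : 3e 74 62 80 eb 4d
query mem[0x0d]=0x44, mem[0x25]=0x4d, mem[0x20]=0xeb

MEM[0x0d,0x25,0x20] = 44 4d eb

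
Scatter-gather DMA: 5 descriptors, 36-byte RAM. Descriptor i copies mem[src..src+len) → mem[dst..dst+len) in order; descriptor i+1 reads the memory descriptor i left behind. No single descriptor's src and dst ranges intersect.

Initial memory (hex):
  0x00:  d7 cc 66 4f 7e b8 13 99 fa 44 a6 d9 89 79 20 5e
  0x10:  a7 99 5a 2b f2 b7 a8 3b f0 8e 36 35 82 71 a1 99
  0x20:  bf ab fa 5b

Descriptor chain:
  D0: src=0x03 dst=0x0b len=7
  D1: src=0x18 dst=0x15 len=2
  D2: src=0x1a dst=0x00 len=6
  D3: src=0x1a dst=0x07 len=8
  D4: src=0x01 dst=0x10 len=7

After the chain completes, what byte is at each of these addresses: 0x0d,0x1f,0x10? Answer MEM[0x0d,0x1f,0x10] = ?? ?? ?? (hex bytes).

MEM[0x0d,0x1f,0x10] = bf 99 35

[0] 0x03->0x0b len=7 : 4f 7e b8 13 99 fa 44
[1] 0x18->0x15 len=2 : f0 8e
[2] 0x1a->0x00 len=6 : 36 35 82 71 a1 99
[3] 0x1a->0x07 len=8 : 36 35 82 71 a1 99 bf ab
[4] 0x01->0x10 len=7 : 35 82 71 a1 99 13 36
query mem[0x0d]=0xbf, mem[0x1f]=0x99, mem[0x10]=0x35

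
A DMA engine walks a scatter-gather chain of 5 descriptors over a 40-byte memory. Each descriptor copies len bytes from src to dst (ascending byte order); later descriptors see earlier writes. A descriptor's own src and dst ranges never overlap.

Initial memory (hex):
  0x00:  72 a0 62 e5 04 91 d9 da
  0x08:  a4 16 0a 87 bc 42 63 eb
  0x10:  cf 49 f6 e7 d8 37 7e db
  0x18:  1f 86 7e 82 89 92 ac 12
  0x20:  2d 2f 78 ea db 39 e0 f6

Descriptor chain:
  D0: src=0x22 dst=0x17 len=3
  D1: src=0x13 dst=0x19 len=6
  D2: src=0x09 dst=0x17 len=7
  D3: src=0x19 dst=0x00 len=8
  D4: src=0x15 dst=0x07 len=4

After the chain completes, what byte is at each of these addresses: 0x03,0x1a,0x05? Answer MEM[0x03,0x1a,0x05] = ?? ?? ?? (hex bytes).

MEM[0x03,0x1a,0x05] = 63 bc ea

D0: mem[0x17..0x19] <- [78 ea db]
D1: mem[0x19..0x1e] <- [e7 d8 37 7e 78 ea]
D2: mem[0x17..0x1d] <- [16 0a 87 bc 42 63 eb]
D3: mem[0x00..0x07] <- [87 bc 42 63 eb ea 12 2d]
D4: mem[0x07..0x0a] <- [37 7e 16 0a]
query mem[0x03]=0x63, mem[0x1a]=0xbc, mem[0x05]=0xea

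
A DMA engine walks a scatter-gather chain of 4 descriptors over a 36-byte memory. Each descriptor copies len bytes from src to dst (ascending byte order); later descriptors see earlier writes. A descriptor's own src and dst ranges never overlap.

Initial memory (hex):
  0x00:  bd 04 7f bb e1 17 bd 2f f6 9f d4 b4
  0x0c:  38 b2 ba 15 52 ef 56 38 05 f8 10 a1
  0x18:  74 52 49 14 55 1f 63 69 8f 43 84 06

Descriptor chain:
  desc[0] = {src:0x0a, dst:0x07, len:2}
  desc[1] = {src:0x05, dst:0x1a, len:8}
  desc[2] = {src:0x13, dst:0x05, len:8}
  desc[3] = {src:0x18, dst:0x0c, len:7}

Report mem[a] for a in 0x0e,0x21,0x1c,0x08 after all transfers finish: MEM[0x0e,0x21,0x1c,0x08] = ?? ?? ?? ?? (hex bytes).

MEM[0x0e,0x21,0x1c,0x08] = 17 38 d4 10

[0] 0x0a->0x07 len=2 : d4 b4
[1] 0x05->0x1a len=8 : 17 bd d4 b4 9f d4 b4 38
[2] 0x13->0x05 len=8 : 38 05 f8 10 a1 74 52 17
[3] 0x18->0x0c len=7 : 74 52 17 bd d4 b4 9f
query mem[0x0e]=0x17, mem[0x21]=0x38, mem[0x1c]=0xd4, mem[0x08]=0x10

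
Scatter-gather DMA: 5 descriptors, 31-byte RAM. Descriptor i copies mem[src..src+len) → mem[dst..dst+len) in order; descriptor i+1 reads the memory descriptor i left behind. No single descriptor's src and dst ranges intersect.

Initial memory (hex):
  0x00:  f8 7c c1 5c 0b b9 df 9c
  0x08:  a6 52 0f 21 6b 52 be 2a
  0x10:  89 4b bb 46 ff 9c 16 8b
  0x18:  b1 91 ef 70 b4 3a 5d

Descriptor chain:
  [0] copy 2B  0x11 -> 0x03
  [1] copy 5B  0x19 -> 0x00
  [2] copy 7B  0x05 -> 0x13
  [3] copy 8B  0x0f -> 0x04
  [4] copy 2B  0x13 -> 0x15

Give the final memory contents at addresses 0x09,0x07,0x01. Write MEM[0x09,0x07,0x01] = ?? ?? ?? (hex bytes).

[0] 0x11->0x03 len=2 : 4b bb
[1] 0x19->0x00 len=5 : 91 ef 70 b4 3a
[2] 0x05->0x13 len=7 : b9 df 9c a6 52 0f 21
[3] 0x0f->0x04 len=8 : 2a 89 4b bb b9 df 9c a6
[4] 0x13->0x15 len=2 : b9 df
query mem[0x09]=0xdf, mem[0x07]=0xbb, mem[0x01]=0xef

MEM[0x09,0x07,0x01] = df bb ef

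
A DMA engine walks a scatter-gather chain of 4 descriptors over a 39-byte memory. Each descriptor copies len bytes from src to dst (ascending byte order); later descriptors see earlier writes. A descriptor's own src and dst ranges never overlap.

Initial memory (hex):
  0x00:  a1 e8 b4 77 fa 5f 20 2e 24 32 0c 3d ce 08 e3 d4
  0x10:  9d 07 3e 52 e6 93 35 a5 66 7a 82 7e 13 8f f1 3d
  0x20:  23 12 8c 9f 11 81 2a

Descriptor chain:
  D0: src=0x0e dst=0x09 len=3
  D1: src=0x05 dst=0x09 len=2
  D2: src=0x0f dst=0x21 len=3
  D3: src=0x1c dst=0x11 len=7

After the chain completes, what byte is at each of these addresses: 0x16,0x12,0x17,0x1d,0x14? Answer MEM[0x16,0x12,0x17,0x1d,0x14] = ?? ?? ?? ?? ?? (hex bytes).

  after D0: wrote 3B at 0x09 = e3d49d
  after D1: wrote 2B at 0x09 = 5f20
  after D2: wrote 3B at 0x21 = d49d07
  after D3: wrote 7B at 0x11 = 138ff13d23d49d
query mem[0x16]=0xd4, mem[0x12]=0x8f, mem[0x17]=0x9d, mem[0x1d]=0x8f, mem[0x14]=0x3d

MEM[0x16,0x12,0x17,0x1d,0x14] = d4 8f 9d 8f 3d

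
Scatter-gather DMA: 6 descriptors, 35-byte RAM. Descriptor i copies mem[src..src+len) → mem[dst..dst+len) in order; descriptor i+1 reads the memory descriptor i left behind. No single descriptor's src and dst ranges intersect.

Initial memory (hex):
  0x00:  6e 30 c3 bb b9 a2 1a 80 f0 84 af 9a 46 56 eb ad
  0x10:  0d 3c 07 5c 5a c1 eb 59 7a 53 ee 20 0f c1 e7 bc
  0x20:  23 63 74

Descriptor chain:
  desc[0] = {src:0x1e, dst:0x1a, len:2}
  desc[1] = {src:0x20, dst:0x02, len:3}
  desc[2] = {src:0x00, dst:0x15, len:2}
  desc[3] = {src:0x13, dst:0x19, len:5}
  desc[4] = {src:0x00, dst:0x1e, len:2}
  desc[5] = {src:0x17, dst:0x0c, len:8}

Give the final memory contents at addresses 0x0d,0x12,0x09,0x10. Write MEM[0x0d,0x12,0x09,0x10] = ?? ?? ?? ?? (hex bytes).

MEM[0x0d,0x12,0x09,0x10] = 7a 59 84 6e

#0 dst[0x1a+2] := {0xe7,0xbc}
#1 dst[0x02+3] := {0x23,0x63,0x74}
#2 dst[0x15+2] := {0x6e,0x30}
#3 dst[0x19+5] := {0x5c,0x5a,0x6e,0x30,0x59}
#4 dst[0x1e+2] := {0x6e,0x30}
#5 dst[0x0c+8] := {0x59,0x7a,0x5c,0x5a,0x6e,0x30,0x59,0x6e}
query mem[0x0d]=0x7a, mem[0x12]=0x59, mem[0x09]=0x84, mem[0x10]=0x6e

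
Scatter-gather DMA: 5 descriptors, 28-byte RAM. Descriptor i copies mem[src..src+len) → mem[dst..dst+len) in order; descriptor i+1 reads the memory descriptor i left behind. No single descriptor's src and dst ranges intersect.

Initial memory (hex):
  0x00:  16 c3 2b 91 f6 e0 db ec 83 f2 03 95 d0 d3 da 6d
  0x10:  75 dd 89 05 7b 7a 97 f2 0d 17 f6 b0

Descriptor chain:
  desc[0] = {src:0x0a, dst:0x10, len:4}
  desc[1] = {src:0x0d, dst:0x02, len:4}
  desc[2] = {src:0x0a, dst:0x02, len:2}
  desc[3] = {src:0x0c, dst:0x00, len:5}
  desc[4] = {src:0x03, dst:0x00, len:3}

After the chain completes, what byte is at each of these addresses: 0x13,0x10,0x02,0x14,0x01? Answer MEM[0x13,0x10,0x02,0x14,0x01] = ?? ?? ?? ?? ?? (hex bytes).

#0 dst[0x10+4] := {0x03,0x95,0xd0,0xd3}
#1 dst[0x02+4] := {0xd3,0xda,0x6d,0x03}
#2 dst[0x02+2] := {0x03,0x95}
#3 dst[0x00+5] := {0xd0,0xd3,0xda,0x6d,0x03}
#4 dst[0x00+3] := {0x6d,0x03,0x03}
query mem[0x13]=0xd3, mem[0x10]=0x03, mem[0x02]=0x03, mem[0x14]=0x7b, mem[0x01]=0x03

MEM[0x13,0x10,0x02,0x14,0x01] = d3 03 03 7b 03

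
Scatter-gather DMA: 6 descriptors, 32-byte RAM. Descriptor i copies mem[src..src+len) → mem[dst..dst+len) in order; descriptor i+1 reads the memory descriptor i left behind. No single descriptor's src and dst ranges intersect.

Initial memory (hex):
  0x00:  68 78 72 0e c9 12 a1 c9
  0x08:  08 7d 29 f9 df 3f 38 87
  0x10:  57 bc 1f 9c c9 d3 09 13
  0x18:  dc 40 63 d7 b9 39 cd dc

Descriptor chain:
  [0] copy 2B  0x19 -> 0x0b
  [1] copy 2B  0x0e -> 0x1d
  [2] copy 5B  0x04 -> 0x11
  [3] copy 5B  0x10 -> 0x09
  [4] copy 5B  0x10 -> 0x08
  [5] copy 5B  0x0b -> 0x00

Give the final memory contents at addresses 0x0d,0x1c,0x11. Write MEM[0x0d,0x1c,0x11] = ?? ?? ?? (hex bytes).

MEM[0x0d,0x1c,0x11] = c9 b9 c9

  after D0: wrote 2B at 0x0b = 4063
  after D1: wrote 2B at 0x1d = 3887
  after D2: wrote 5B at 0x11 = c912a1c908
  after D3: wrote 5B at 0x09 = 57c912a1c9
  after D4: wrote 5B at 0x08 = 57c912a1c9
  after D5: wrote 5B at 0x00 = a1c9c93887
query mem[0x0d]=0xc9, mem[0x1c]=0xb9, mem[0x11]=0xc9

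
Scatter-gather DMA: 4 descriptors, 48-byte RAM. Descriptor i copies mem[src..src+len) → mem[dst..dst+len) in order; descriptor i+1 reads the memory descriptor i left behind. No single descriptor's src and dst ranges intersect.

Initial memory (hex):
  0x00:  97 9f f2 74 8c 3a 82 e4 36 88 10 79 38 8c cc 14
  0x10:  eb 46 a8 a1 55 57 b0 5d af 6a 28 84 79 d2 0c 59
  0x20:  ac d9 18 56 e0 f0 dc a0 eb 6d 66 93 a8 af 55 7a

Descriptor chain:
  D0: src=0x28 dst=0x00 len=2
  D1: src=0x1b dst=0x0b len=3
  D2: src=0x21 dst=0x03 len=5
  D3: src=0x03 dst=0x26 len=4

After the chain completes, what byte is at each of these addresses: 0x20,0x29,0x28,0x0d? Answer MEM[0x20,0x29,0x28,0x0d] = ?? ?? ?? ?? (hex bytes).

MEM[0x20,0x29,0x28,0x0d] = ac e0 56 d2

D0: mem[0x00..0x01] <- [eb 6d]
D1: mem[0x0b..0x0d] <- [84 79 d2]
D2: mem[0x03..0x07] <- [d9 18 56 e0 f0]
D3: mem[0x26..0x29] <- [d9 18 56 e0]
query mem[0x20]=0xac, mem[0x29]=0xe0, mem[0x28]=0x56, mem[0x0d]=0xd2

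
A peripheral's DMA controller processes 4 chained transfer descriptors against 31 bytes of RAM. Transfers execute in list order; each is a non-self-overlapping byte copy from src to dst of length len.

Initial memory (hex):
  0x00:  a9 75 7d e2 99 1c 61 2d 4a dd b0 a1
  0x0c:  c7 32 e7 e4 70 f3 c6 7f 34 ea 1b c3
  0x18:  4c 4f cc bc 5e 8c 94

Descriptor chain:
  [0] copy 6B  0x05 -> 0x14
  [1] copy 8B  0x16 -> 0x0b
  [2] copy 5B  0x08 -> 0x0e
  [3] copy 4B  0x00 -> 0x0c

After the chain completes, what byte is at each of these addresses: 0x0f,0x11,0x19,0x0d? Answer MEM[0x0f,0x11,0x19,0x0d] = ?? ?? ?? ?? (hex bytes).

#0 dst[0x14+6] := {0x1c,0x61,0x2d,0x4a,0xdd,0xb0}
#1 dst[0x0b+8] := {0x2d,0x4a,0xdd,0xb0,0xcc,0xbc,0x5e,0x8c}
#2 dst[0x0e+5] := {0x4a,0xdd,0xb0,0x2d,0x4a}
#3 dst[0x0c+4] := {0xa9,0x75,0x7d,0xe2}
query mem[0x0f]=0xe2, mem[0x11]=0x2d, mem[0x19]=0xb0, mem[0x0d]=0x75

MEM[0x0f,0x11,0x19,0x0d] = e2 2d b0 75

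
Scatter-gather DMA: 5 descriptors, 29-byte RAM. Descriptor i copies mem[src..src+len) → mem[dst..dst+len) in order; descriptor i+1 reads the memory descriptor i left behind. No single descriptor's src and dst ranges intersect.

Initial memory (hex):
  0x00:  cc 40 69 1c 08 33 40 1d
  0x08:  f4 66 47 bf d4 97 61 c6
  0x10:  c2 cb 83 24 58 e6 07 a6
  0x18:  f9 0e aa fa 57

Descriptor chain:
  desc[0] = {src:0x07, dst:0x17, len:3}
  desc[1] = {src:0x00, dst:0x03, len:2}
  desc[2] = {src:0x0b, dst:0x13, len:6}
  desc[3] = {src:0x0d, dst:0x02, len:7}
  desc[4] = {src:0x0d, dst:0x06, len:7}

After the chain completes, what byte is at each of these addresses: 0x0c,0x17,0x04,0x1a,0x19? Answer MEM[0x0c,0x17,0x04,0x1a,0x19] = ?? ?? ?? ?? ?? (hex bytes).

MEM[0x0c,0x17,0x04,0x1a,0x19] = bf c6 c6 aa 66

#0 dst[0x17+3] := {0x1d,0xf4,0x66}
#1 dst[0x03+2] := {0xcc,0x40}
#2 dst[0x13+6] := {0xbf,0xd4,0x97,0x61,0xc6,0xc2}
#3 dst[0x02+7] := {0x97,0x61,0xc6,0xc2,0xcb,0x83,0xbf}
#4 dst[0x06+7] := {0x97,0x61,0xc6,0xc2,0xcb,0x83,0xbf}
query mem[0x0c]=0xbf, mem[0x17]=0xc6, mem[0x04]=0xc6, mem[0x1a]=0xaa, mem[0x19]=0x66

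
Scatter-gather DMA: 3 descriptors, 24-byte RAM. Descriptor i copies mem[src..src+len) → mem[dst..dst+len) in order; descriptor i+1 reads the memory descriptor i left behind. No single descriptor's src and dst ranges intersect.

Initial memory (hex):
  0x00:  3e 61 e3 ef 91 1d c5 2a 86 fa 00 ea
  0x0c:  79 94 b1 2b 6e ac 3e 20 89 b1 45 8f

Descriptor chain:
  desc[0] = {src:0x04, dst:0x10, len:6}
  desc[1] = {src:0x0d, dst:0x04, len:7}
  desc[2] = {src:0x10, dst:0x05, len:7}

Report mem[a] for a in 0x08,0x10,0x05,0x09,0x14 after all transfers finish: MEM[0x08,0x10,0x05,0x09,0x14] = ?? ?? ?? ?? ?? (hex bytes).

#0 dst[0x10+6] := {0x91,0x1d,0xc5,0x2a,0x86,0xfa}
#1 dst[0x04+7] := {0x94,0xb1,0x2b,0x91,0x1d,0xc5,0x2a}
#2 dst[0x05+7] := {0x91,0x1d,0xc5,0x2a,0x86,0xfa,0x45}
query mem[0x08]=0x2a, mem[0x10]=0x91, mem[0x05]=0x91, mem[0x09]=0x86, mem[0x14]=0x86

MEM[0x08,0x10,0x05,0x09,0x14] = 2a 91 91 86 86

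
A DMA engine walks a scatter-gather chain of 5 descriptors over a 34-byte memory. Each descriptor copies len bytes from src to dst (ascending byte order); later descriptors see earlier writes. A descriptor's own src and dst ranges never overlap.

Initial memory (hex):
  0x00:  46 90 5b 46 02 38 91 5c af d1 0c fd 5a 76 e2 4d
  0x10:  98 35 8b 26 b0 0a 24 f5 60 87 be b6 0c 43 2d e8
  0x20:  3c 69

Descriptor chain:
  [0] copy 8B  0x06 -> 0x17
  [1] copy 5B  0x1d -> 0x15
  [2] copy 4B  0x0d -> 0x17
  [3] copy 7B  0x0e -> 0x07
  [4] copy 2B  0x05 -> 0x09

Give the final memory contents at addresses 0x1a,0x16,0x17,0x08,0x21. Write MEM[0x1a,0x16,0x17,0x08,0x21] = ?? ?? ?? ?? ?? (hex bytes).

  after D0: wrote 8B at 0x17 = 915cafd10cfd5a76
  after D1: wrote 5B at 0x15 = 5a76e83c69
  after D2: wrote 4B at 0x17 = 76e24d98
  after D3: wrote 7B at 0x07 = e24d98358b26b0
  after D4: wrote 2B at 0x09 = 3891
query mem[0x1a]=0x98, mem[0x16]=0x76, mem[0x17]=0x76, mem[0x08]=0x4d, mem[0x21]=0x69

MEM[0x1a,0x16,0x17,0x08,0x21] = 98 76 76 4d 69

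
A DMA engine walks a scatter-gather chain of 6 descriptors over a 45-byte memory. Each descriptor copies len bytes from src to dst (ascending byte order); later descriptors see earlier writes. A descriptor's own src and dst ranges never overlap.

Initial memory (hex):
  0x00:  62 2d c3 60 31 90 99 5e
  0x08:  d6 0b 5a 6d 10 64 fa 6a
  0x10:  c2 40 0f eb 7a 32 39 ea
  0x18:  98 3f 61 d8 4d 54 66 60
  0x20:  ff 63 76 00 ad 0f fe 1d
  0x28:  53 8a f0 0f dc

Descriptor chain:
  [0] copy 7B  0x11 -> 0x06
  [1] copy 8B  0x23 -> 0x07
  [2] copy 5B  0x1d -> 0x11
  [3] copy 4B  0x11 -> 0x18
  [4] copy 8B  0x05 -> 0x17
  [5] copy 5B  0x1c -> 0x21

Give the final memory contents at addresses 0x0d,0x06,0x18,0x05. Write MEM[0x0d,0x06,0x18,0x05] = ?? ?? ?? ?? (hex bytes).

D0: mem[0x06..0x0c] <- [40 0f eb 7a 32 39 ea]
D1: mem[0x07..0x0e] <- [00 ad 0f fe 1d 53 8a f0]
D2: mem[0x11..0x15] <- [54 66 60 ff 63]
D3: mem[0x18..0x1b] <- [54 66 60 ff]
D4: mem[0x17..0x1e] <- [90 40 00 ad 0f fe 1d 53]
D5: mem[0x21..0x25] <- [fe 1d 53 60 ff]
query mem[0x0d]=0x8a, mem[0x06]=0x40, mem[0x18]=0x40, mem[0x05]=0x90

MEM[0x0d,0x06,0x18,0x05] = 8a 40 40 90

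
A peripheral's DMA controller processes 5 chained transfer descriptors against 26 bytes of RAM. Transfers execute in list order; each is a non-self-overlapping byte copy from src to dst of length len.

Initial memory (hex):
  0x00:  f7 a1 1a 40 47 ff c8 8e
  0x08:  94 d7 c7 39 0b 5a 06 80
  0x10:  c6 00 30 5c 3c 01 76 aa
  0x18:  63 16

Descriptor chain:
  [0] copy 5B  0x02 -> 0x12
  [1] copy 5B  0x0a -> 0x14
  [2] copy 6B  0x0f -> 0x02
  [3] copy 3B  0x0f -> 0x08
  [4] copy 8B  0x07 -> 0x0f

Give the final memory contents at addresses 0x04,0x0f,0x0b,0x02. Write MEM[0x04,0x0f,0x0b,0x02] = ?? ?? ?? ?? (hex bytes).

[0] 0x02->0x12 len=5 : 1a 40 47 ff c8
[1] 0x0a->0x14 len=5 : c7 39 0b 5a 06
[2] 0x0f->0x02 len=6 : 80 c6 00 1a 40 c7
[3] 0x0f->0x08 len=3 : 80 c6 00
[4] 0x07->0x0f len=8 : c7 80 c6 00 39 0b 5a 06
query mem[0x04]=0x00, mem[0x0f]=0xc7, mem[0x0b]=0x39, mem[0x02]=0x80

MEM[0x04,0x0f,0x0b,0x02] = 00 c7 39 80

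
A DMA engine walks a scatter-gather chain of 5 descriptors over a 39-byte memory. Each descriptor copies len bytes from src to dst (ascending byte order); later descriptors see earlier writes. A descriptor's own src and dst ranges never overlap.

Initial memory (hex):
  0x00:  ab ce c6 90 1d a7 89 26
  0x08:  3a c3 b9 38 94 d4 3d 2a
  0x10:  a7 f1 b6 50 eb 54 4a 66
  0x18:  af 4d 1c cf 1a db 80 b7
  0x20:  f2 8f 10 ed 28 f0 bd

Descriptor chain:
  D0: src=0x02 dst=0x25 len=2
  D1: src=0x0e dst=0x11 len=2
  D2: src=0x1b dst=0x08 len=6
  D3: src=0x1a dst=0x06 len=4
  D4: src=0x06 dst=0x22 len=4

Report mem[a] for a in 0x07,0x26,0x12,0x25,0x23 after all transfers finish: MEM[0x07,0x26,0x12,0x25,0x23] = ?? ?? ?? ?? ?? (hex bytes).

  after D0: wrote 2B at 0x25 = c690
  after D1: wrote 2B at 0x11 = 3d2a
  after D2: wrote 6B at 0x08 = cf1adb80b7f2
  after D3: wrote 4B at 0x06 = 1ccf1adb
  after D4: wrote 4B at 0x22 = 1ccf1adb
query mem[0x07]=0xcf, mem[0x26]=0x90, mem[0x12]=0x2a, mem[0x25]=0xdb, mem[0x23]=0xcf

MEM[0x07,0x26,0x12,0x25,0x23] = cf 90 2a db cf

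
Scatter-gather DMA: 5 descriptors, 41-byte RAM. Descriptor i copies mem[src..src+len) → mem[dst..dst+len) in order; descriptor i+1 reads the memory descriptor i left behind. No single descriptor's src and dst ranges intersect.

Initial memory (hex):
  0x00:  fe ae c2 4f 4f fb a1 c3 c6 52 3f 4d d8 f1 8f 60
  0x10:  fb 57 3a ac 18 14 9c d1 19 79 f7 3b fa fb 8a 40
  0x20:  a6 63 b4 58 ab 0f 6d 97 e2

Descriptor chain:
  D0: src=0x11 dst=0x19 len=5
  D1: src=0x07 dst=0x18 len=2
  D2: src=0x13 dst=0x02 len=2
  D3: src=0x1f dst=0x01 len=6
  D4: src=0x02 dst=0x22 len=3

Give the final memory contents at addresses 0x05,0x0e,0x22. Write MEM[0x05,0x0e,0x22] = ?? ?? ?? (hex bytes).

#0 dst[0x19+5] := {0x57,0x3a,0xac,0x18,0x14}
#1 dst[0x18+2] := {0xc3,0xc6}
#2 dst[0x02+2] := {0xac,0x18}
#3 dst[0x01+6] := {0x40,0xa6,0x63,0xb4,0x58,0xab}
#4 dst[0x22+3] := {0xa6,0x63,0xb4}
query mem[0x05]=0x58, mem[0x0e]=0x8f, mem[0x22]=0xa6

MEM[0x05,0x0e,0x22] = 58 8f a6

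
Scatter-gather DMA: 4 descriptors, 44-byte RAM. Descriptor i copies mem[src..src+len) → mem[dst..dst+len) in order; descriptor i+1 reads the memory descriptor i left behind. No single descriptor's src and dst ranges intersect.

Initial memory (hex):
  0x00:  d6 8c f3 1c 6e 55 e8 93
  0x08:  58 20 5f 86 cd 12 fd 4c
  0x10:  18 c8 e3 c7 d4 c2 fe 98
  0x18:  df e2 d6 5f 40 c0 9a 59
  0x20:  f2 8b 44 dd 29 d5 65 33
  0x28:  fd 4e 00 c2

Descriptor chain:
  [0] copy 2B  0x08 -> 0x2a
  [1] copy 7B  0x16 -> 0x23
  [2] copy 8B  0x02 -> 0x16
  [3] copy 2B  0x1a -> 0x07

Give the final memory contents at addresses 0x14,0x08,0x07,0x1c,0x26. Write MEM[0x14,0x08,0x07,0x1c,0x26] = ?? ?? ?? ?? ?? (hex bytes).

  after D0: wrote 2B at 0x2a = 5820
  after D1: wrote 7B at 0x23 = fe98dfe2d65f40
  after D2: wrote 8B at 0x16 = f31c6e55e8935820
  after D3: wrote 2B at 0x07 = e893
query mem[0x14]=0xd4, mem[0x08]=0x93, mem[0x07]=0xe8, mem[0x1c]=0x58, mem[0x26]=0xe2

MEM[0x14,0x08,0x07,0x1c,0x26] = d4 93 e8 58 e2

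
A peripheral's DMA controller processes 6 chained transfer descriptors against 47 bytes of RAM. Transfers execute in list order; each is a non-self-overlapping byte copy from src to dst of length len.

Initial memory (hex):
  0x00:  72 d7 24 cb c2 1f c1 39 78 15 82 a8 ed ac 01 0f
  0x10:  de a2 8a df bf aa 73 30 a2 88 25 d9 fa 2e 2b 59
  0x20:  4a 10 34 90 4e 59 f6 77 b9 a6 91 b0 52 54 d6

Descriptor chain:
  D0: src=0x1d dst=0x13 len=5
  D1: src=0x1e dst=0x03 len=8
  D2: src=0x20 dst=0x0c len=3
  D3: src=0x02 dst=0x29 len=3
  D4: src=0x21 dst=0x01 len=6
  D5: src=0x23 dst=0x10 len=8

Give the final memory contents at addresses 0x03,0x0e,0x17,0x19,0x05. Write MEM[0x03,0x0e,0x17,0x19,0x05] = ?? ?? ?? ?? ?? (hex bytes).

MEM[0x03,0x0e,0x17,0x19,0x05] = 90 34 2b 88 59

#0 dst[0x13+5] := {0x2e,0x2b,0x59,0x4a,0x10}
#1 dst[0x03+8] := {0x2b,0x59,0x4a,0x10,0x34,0x90,0x4e,0x59}
#2 dst[0x0c+3] := {0x4a,0x10,0x34}
#3 dst[0x29+3] := {0x24,0x2b,0x59}
#4 dst[0x01+6] := {0x10,0x34,0x90,0x4e,0x59,0xf6}
#5 dst[0x10+8] := {0x90,0x4e,0x59,0xf6,0x77,0xb9,0x24,0x2b}
query mem[0x03]=0x90, mem[0x0e]=0x34, mem[0x17]=0x2b, mem[0x19]=0x88, mem[0x05]=0x59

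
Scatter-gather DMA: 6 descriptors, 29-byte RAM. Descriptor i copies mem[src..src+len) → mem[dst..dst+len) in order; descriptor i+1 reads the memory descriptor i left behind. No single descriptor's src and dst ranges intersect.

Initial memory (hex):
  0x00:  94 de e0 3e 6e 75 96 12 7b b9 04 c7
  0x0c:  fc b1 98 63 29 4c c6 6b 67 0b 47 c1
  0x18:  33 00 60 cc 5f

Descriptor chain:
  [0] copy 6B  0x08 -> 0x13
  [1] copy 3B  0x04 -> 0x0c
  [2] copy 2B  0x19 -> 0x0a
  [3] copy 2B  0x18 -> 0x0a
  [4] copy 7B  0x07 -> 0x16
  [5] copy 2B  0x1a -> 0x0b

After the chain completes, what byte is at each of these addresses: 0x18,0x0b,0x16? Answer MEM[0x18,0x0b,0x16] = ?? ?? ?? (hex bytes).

MEM[0x18,0x0b,0x16] = b9 00 12

#0 dst[0x13+6] := {0x7b,0xb9,0x04,0xc7,0xfc,0xb1}
#1 dst[0x0c+3] := {0x6e,0x75,0x96}
#2 dst[0x0a+2] := {0x00,0x60}
#3 dst[0x0a+2] := {0xb1,0x00}
#4 dst[0x16+7] := {0x12,0x7b,0xb9,0xb1,0x00,0x6e,0x75}
#5 dst[0x0b+2] := {0x00,0x6e}
query mem[0x18]=0xb9, mem[0x0b]=0x00, mem[0x16]=0x12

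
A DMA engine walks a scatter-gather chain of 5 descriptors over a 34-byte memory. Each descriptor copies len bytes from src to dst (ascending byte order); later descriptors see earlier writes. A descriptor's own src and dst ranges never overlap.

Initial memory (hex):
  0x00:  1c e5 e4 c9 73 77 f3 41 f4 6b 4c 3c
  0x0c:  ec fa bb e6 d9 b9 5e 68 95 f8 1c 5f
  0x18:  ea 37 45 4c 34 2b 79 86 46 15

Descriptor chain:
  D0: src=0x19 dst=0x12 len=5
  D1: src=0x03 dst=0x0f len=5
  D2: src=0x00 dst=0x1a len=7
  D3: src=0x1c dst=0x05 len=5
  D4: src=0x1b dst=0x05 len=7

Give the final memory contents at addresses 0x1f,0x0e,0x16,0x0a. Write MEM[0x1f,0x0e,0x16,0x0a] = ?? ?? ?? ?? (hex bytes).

  after D0: wrote 5B at 0x12 = 37454c342b
  after D1: wrote 5B at 0x0f = c97377f341
  after D2: wrote 7B at 0x1a = 1ce5e4c97377f3
  after D3: wrote 5B at 0x05 = e4c97377f3
  after D4: wrote 7B at 0x05 = e5e4c97377f315
query mem[0x1f]=0x77, mem[0x0e]=0xbb, mem[0x16]=0x2b, mem[0x0a]=0xf3

MEM[0x1f,0x0e,0x16,0x0a] = 77 bb 2b f3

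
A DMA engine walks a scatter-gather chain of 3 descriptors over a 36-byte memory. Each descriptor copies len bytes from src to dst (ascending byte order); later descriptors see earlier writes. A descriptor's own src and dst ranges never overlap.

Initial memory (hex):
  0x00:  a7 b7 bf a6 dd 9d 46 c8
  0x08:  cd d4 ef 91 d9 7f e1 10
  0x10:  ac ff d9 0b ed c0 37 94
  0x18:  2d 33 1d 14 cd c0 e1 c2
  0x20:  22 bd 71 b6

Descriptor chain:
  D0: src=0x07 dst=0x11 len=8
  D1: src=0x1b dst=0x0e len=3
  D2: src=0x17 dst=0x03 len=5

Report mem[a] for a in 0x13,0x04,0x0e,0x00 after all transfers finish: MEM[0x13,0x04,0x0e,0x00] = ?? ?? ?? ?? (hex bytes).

MEM[0x13,0x04,0x0e,0x00] = d4 e1 14 a7

#0 dst[0x11+8] := {0xc8,0xcd,0xd4,0xef,0x91,0xd9,0x7f,0xe1}
#1 dst[0x0e+3] := {0x14,0xcd,0xc0}
#2 dst[0x03+5] := {0x7f,0xe1,0x33,0x1d,0x14}
query mem[0x13]=0xd4, mem[0x04]=0xe1, mem[0x0e]=0x14, mem[0x00]=0xa7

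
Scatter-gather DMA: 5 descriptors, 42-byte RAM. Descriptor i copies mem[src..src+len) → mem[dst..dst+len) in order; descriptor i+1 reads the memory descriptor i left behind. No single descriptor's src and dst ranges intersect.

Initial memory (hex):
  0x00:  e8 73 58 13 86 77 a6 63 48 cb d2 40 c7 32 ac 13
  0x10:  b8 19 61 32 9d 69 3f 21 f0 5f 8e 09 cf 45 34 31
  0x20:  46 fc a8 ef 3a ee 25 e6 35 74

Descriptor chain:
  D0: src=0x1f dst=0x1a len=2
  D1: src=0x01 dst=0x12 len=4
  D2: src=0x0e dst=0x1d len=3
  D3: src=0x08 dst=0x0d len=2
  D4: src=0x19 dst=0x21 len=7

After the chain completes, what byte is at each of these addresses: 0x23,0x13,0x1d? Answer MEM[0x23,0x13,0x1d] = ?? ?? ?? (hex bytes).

MEM[0x23,0x13,0x1d] = 46 58 ac

  after D0: wrote 2B at 0x1a = 3146
  after D1: wrote 4B at 0x12 = 73581386
  after D2: wrote 3B at 0x1d = ac13b8
  after D3: wrote 2B at 0x0d = 48cb
  after D4: wrote 7B at 0x21 = 5f3146cfac13b8
query mem[0x23]=0x46, mem[0x13]=0x58, mem[0x1d]=0xac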